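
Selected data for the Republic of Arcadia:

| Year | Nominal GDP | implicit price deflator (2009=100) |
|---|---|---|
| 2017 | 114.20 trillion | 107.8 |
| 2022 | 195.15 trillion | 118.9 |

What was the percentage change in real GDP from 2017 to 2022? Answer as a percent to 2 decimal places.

Deflate each year: 2017 → 114.20/1.078 = 105.94; 2022 → 195.15/1.189 = 164.13.
So real GDP changed by 164.13/105.94 − 1 = 0.5493, i.e. 54.93%.

54.93%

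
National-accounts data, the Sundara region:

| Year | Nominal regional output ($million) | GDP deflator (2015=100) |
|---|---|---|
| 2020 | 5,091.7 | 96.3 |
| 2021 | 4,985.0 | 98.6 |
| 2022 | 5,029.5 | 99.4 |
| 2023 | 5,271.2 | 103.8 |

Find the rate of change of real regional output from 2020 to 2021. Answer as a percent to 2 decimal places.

Real regional output 2020 = 5091.7/0.963 = 5287.33.
Real regional output 2021 = 4985.0/0.986 = 5055.78.
Change = 5055.78/5287.33 − 1 = -0.0438.

-4.38%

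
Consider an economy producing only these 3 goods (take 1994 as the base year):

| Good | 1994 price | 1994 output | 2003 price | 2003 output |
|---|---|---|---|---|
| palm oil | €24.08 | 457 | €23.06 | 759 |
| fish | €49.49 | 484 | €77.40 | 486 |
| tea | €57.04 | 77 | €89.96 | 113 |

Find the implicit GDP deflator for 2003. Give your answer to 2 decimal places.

Nominal GDP 2003 = 23.06·759 + 77.40·486 + 89.96·113 = 65284.42.
Real GDP 2003 (at 1994 prices) = 24.08·759 + 49.49·486 + 57.04·113 = 48774.38.
Deflator = Nominal/Real × 100 = 65284.42/48774.38 × 100 = 133.850.

133.85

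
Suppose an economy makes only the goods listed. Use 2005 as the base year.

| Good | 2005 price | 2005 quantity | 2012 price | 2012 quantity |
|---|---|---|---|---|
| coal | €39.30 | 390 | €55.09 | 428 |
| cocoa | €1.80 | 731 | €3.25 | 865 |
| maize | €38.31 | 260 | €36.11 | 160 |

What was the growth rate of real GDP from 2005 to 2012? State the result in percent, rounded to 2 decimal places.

-7.88%

Real GDP 2005 = Nominal GDP 2005 = 39.30·390 + 1.80·731 + 38.31·260 = 26603.40.
Real GDP 2012 (at 2005 prices) = 39.30·428 + 1.80·865 + 38.31·160 = 24507.00.
Real growth = 24507.00/26603.40 − 1 = -0.0788.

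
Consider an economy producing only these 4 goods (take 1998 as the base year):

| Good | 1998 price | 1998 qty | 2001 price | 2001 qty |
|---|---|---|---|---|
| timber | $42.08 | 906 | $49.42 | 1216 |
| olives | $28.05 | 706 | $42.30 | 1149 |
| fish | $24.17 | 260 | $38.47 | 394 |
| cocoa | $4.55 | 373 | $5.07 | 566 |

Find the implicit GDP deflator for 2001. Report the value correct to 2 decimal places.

132.70

Nominal GDP 2001 = 49.42·1216 + 42.30·1149 + 38.47·394 + 5.07·566 = 126724.22.
Real GDP 2001 (at 1998 prices) = 42.08·1216 + 28.05·1149 + 24.17·394 + 4.55·566 = 95497.01.
Deflator = Nominal/Real × 100 = 126724.22/95497.01 × 100 = 132.700.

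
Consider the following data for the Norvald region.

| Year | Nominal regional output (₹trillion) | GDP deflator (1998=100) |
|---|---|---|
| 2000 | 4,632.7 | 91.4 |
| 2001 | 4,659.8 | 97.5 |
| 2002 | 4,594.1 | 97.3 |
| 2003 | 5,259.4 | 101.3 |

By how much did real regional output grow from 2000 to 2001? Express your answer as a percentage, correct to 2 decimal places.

Real regional output 2000 = 4632.7/0.914 = 5068.60.
Real regional output 2001 = 4659.8/0.975 = 4779.28.
Change = 4779.28/5068.60 − 1 = -0.0571.

-5.71%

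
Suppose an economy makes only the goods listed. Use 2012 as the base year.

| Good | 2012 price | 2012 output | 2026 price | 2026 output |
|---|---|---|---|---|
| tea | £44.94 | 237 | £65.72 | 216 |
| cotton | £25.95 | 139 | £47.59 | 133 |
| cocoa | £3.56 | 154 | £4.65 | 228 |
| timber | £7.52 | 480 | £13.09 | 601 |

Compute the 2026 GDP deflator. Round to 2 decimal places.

Nominal GDP 2026 = 65.72·216 + 47.59·133 + 4.65·228 + 13.09·601 = 29452.28.
Real GDP 2026 (at 2012 prices) = 44.94·216 + 25.95·133 + 3.56·228 + 7.52·601 = 18489.59.
Deflator = Nominal/Real × 100 = 29452.28/18489.59 × 100 = 159.291.

159.29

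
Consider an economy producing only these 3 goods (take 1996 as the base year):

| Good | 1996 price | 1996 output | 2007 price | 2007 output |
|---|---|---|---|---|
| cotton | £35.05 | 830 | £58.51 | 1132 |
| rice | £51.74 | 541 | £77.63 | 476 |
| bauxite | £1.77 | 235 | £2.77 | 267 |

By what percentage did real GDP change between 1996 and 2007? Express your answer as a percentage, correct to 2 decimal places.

12.66%

Real GDP 1996 = Nominal GDP 1996 = 35.05·830 + 51.74·541 + 1.77·235 = 57498.79.
Real GDP 2007 (at 1996 prices) = 35.05·1132 + 51.74·476 + 1.77·267 = 64777.43.
Real growth = 64777.43/57498.79 − 1 = 0.1266.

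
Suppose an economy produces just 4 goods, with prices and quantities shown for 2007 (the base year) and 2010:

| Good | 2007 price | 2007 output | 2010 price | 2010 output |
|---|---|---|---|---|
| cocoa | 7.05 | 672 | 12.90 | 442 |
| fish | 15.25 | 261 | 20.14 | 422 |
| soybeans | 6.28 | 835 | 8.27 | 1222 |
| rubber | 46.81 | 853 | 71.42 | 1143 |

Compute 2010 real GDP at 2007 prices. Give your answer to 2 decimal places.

70729.59

Real GDP 2010 = Σ (p_2007 × q_2010) = 7.05·442 + 15.25·422 + 6.28·1222 + 46.81·1143 = 70729.59.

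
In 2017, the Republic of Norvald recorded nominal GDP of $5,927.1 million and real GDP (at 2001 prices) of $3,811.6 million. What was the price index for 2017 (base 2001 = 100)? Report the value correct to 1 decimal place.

price index = (Nominal / Real) × 100 = 5927.1 / 3811.6 × 100 = 155.50.

155.5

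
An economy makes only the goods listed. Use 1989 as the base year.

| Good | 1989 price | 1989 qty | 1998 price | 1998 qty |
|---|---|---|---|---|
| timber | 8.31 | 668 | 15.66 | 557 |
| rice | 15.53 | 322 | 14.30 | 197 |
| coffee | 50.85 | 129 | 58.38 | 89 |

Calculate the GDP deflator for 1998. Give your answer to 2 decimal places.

137.02

Nominal GDP 1998 = 15.66·557 + 14.30·197 + 58.38·89 = 16735.54.
Real GDP 1998 (at 1989 prices) = 8.31·557 + 15.53·197 + 50.85·89 = 12213.73.
Deflator = Nominal/Real × 100 = 16735.54/12213.73 × 100 = 137.022.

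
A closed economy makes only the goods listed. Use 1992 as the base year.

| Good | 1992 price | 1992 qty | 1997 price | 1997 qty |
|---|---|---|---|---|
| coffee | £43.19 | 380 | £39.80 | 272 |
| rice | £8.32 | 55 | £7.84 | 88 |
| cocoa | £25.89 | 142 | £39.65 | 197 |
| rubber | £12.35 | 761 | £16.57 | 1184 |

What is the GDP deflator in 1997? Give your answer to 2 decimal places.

Nominal GDP 1997 = 39.80·272 + 7.84·88 + 39.65·197 + 16.57·1184 = 38945.45.
Real GDP 1997 (at 1992 prices) = 43.19·272 + 8.32·88 + 25.89·197 + 12.35·1184 = 32202.57.
Deflator = Nominal/Real × 100 = 38945.45/32202.57 × 100 = 120.939.

120.94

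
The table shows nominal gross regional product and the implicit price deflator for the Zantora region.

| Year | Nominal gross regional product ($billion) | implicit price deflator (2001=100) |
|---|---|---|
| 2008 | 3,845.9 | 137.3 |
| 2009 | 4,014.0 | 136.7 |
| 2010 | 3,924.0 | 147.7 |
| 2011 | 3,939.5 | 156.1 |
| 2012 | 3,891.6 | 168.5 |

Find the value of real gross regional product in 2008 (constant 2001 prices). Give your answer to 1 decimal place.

$2,801.1 billion

Real gross regional product 2008 = 3845.9 / 1.373 = 2801.09.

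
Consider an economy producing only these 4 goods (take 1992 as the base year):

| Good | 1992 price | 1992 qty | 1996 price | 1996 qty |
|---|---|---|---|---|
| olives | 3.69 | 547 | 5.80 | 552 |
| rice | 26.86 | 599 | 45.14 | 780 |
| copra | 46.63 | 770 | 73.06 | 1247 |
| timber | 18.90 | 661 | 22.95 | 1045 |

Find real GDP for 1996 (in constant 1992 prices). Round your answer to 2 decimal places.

100885.79

Real GDP 1996 = Σ (p_1992 × q_1996) = 3.69·552 + 26.86·780 + 46.63·1247 + 18.90·1045 = 100885.79.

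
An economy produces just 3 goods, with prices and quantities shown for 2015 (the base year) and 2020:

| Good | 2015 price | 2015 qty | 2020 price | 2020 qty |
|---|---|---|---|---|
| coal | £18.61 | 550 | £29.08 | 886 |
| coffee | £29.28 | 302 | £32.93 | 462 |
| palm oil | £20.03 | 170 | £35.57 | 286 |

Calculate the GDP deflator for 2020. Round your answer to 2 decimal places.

Nominal GDP 2020 = 29.08·886 + 32.93·462 + 35.57·286 = 51151.56.
Real GDP 2020 (at 2015 prices) = 18.61·886 + 29.28·462 + 20.03·286 = 35744.40.
Deflator = Nominal/Real × 100 = 51151.56/35744.40 × 100 = 143.104.

143.10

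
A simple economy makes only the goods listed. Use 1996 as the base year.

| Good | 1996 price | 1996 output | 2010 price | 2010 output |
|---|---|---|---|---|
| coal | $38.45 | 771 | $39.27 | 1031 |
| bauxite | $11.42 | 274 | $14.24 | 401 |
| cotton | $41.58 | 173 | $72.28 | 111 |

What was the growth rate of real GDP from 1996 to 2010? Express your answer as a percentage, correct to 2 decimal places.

22.19%

Real GDP 1996 = Nominal GDP 1996 = 38.45·771 + 11.42·274 + 41.58·173 = 39967.37.
Real GDP 2010 (at 1996 prices) = 38.45·1031 + 11.42·401 + 41.58·111 = 48836.75.
Real growth = 48836.75/39967.37 − 1 = 0.2219.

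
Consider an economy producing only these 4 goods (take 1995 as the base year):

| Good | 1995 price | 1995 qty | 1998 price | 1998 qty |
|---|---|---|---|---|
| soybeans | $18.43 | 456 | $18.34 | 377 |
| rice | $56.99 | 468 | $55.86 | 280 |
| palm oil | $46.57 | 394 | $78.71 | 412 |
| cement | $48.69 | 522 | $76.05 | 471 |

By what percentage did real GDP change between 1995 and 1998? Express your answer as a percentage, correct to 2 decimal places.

Real GDP 1995 = Nominal GDP 1995 = 18.43·456 + 56.99·468 + 46.57·394 + 48.69·522 = 78840.16.
Real GDP 1998 (at 1995 prices) = 18.43·377 + 56.99·280 + 46.57·412 + 48.69·471 = 65025.14.
Real growth = 65025.14/78840.16 − 1 = -0.1752.

-17.52%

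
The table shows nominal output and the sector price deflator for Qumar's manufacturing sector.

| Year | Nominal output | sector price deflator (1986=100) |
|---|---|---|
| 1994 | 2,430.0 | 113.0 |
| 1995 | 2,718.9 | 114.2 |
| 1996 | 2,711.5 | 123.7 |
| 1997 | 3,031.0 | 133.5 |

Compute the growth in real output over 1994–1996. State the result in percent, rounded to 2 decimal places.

Real output 1994 = 2430.0/1.130 = 2150.44.
Real output 1996 = 2711.5/1.237 = 2192.00.
Change = 2192.00/2150.44 − 1 = 0.0193.

1.93%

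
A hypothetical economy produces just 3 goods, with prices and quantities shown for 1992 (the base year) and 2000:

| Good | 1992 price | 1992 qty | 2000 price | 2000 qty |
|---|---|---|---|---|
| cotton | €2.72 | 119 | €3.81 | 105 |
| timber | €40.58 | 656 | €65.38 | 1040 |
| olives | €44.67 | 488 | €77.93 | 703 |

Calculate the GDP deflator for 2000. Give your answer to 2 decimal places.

Nominal GDP 2000 = 3.81·105 + 65.38·1040 + 77.93·703 = 123180.04.
Real GDP 2000 (at 1992 prices) = 2.72·105 + 40.58·1040 + 44.67·703 = 73891.81.
Deflator = Nominal/Real × 100 = 123180.04/73891.81 × 100 = 166.703.

166.70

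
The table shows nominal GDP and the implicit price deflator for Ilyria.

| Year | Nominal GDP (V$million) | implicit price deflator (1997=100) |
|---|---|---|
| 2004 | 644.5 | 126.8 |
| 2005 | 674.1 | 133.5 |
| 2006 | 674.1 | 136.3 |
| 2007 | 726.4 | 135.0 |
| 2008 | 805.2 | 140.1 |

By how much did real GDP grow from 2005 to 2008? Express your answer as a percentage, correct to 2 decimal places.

13.82%

Real GDP 2005 = 674.1/1.335 = 504.94.
Real GDP 2008 = 805.2/1.401 = 574.73.
Change = 574.73/504.94 − 1 = 0.1382.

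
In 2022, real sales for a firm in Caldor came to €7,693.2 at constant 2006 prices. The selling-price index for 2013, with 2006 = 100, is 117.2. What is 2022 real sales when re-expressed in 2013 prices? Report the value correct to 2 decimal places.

Real sales in 2013 prices = Real sales in 2006 prices × (P_2013/P_2006) = 7693.2 × 1.172 = 9016.43.

€9,016.43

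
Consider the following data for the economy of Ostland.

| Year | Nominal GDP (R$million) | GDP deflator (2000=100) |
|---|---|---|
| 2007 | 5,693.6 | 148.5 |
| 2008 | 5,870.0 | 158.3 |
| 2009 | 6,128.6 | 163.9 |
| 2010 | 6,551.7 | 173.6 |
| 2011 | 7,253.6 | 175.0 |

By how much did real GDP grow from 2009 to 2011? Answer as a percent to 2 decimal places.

Real GDP 2009 = 6128.6/1.639 = 3739.23.
Real GDP 2011 = 7253.6/1.750 = 4144.91.
Change = 4144.91/3739.23 − 1 = 0.1085.

10.85%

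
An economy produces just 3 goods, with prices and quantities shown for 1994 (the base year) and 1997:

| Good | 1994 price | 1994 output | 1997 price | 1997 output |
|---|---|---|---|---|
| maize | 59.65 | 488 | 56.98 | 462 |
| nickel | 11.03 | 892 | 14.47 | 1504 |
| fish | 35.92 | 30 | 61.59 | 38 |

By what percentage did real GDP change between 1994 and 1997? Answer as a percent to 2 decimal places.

Real GDP 1994 = Nominal GDP 1994 = 59.65·488 + 11.03·892 + 35.92·30 = 40025.56.
Real GDP 1997 (at 1994 prices) = 59.65·462 + 11.03·1504 + 35.92·38 = 45512.38.
Real growth = 45512.38/40025.56 − 1 = 0.1371.

13.71%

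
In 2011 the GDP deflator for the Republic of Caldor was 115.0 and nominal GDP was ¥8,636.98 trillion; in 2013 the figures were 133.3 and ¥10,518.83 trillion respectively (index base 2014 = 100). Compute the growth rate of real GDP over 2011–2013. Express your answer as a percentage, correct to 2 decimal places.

Real GDP 2011 = 8636.98 / 1.150 = 7510.42.
Real GDP 2013 = 10518.83 / 1.333 = 7891.10.
Real growth = 7891.10 / 7510.42 − 1 = 0.0507.

5.07%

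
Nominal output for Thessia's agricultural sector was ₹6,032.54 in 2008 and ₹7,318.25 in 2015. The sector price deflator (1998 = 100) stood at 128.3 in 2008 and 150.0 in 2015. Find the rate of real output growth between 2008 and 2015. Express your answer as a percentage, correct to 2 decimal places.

Real output 2008 = 6032.54 / 1.283 = 4701.90.
Real output 2015 = 7318.25 / 1.500 = 4878.83.
Real growth = 4878.83 / 4701.90 − 1 = 0.0376.

3.76%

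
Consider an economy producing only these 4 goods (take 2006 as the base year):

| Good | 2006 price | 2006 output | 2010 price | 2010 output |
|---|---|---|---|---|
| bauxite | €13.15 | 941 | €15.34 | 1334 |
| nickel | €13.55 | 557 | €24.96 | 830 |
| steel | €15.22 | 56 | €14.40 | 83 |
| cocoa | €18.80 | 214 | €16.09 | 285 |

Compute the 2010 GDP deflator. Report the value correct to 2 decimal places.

Nominal GDP 2010 = 15.34·1334 + 24.96·830 + 14.40·83 + 16.09·285 = 46961.21.
Real GDP 2010 (at 2006 prices) = 13.15·1334 + 13.55·830 + 15.22·83 + 18.80·285 = 35409.86.
Deflator = Nominal/Real × 100 = 46961.21/35409.86 × 100 = 132.622.

132.62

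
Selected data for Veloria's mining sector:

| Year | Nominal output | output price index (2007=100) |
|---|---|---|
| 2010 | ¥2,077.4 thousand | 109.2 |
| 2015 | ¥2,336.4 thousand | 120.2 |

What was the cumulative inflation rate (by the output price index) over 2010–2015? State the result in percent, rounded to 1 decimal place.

Price-level change = 120.2 / 109.2 − 1 = 0.1007.

10.1%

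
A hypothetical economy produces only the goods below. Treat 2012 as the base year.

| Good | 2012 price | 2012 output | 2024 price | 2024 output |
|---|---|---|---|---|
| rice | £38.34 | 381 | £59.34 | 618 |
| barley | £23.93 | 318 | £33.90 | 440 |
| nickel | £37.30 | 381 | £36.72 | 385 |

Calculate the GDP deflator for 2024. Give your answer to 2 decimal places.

Nominal GDP 2024 = 59.34·618 + 33.90·440 + 36.72·385 = 65725.32.
Real GDP 2024 (at 2012 prices) = 38.34·618 + 23.93·440 + 37.30·385 = 48583.82.
Deflator = Nominal/Real × 100 = 65725.32/48583.82 × 100 = 135.282.

135.28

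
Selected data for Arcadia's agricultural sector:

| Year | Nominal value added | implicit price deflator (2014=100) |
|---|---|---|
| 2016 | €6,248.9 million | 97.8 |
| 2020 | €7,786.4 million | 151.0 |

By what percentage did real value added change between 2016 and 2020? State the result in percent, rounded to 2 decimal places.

-19.30%

Deflate each year: 2016 → 6248.9/0.978 = 6389.47; 2020 → 7786.4/1.510 = 5156.56.
So real value added changed by 5156.56/6389.47 − 1 = -0.1930, i.e. -19.30%.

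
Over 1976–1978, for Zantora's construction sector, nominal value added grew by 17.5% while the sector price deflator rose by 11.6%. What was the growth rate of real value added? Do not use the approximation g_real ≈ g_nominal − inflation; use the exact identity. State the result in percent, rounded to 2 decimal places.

(1 + g_nom) = (1 + g_real)(1 + π), so g_real = 1.1750 / 1.1160 − 1 = 0.05287.

5.29%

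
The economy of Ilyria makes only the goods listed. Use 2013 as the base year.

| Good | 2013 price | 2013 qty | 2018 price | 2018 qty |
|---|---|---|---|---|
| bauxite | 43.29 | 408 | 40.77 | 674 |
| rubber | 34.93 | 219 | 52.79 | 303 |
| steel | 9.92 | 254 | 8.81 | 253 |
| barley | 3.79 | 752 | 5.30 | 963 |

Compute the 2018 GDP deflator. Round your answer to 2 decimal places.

110.64

Nominal GDP 2018 = 40.77·674 + 52.79·303 + 8.81·253 + 5.30·963 = 50807.18.
Real GDP 2018 (at 2013 prices) = 43.29·674 + 34.93·303 + 9.92·253 + 3.79·963 = 45920.78.
Deflator = Nominal/Real × 100 = 50807.18/45920.78 × 100 = 110.641.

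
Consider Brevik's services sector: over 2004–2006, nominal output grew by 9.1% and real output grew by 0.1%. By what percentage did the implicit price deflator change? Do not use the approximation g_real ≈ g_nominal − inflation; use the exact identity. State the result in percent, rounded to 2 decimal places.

8.99%

(1 + g_nom) = (1 + g_real)(1 + π), so π = 1.0910 / 1.0010 − 1 = 0.08991.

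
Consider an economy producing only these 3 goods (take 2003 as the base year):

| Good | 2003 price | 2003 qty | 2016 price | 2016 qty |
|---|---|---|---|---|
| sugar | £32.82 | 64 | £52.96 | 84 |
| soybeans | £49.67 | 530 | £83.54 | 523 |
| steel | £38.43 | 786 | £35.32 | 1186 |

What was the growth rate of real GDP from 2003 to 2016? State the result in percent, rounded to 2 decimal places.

26.74%

Real GDP 2003 = Nominal GDP 2003 = 32.82·64 + 49.67·530 + 38.43·786 = 58631.56.
Real GDP 2016 (at 2003 prices) = 32.82·84 + 49.67·523 + 38.43·1186 = 74312.27.
Real growth = 74312.27/58631.56 − 1 = 0.2674.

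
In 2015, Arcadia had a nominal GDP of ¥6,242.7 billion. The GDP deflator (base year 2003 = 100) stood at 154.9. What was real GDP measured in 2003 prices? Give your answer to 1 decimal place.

Real GDP = Nominal / (GDP deflator/100) = 6242.7 / 1.549 = 4030.15.

¥4,030.1 billion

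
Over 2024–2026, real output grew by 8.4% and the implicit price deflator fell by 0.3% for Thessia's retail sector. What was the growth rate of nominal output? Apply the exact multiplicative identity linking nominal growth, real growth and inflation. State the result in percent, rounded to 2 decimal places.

8.07%

(1 + g_nom) = (1 + g_real)(1 + π) = 1.0840 × 0.9970 = 1.08075.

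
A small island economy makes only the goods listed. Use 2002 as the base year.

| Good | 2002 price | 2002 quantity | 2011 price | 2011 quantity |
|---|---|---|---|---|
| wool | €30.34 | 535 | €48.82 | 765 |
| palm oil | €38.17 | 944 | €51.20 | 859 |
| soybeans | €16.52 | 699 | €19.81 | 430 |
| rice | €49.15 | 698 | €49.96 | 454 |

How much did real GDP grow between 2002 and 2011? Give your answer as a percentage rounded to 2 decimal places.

Real GDP 2002 = Nominal GDP 2002 = 30.34·535 + 38.17·944 + 16.52·699 + 49.15·698 = 98118.56.
Real GDP 2011 (at 2002 prices) = 30.34·765 + 38.17·859 + 16.52·430 + 49.15·454 = 85415.83.
Real growth = 85415.83/98118.56 − 1 = -0.1295.

-12.95%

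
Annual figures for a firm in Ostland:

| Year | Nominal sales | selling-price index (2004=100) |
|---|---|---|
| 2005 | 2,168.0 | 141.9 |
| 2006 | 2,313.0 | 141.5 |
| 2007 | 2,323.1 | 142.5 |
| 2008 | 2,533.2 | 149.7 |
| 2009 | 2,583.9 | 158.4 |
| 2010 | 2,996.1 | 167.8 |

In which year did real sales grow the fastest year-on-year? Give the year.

2006: real = 2313.0/1.415 = 1634.63; growth vs 2005 (1527.84) = 6.99%.
2007: real = 2323.1/1.425 = 1630.25; growth vs 2006 (1634.63) = -0.27%.
2008: real = 2533.2/1.497 = 1692.18; growth vs 2007 (1630.25) = 3.80%.
2009: real = 2583.9/1.584 = 1631.25; growth vs 2008 (1692.18) = -3.60%.
2010: real = 2996.1/1.678 = 1785.52; growth vs 2009 (1631.25) = 9.46%.

2010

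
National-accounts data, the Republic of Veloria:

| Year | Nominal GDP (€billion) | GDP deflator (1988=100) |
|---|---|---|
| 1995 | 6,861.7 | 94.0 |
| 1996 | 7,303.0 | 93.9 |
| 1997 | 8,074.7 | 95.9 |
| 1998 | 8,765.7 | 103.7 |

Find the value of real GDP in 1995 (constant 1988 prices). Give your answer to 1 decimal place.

€7,299.7 billion

Real GDP 1995 = 6861.7 / 0.940 = 7299.68.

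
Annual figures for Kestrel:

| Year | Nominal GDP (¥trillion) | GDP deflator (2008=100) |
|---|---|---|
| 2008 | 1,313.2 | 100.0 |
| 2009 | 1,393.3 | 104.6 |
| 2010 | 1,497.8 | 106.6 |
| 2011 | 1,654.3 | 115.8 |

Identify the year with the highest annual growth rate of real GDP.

2010

2009: real = 1393.3/1.046 = 1332.03; growth vs 2008 (1313.20) = 1.43%.
2010: real = 1497.8/1.066 = 1405.07; growth vs 2009 (1332.03) = 5.48%.
2011: real = 1654.3/1.158 = 1428.58; growth vs 2010 (1405.07) = 1.67%.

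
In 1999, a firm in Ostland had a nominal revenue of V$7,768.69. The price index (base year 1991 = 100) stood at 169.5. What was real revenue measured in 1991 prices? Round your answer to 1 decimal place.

V$4,583.3

Real revenue = Nominal / (price index/100) = 7768.69 / 1.695 = 4583.30.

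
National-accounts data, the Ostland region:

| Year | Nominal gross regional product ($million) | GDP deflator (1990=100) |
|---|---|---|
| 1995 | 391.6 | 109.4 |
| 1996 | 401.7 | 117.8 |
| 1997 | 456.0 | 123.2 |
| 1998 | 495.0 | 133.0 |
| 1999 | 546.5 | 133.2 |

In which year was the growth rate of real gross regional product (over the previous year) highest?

1996: real = 401.7/1.178 = 341.00; growth vs 1995 (357.95) = -4.74%.
1997: real = 456.0/1.232 = 370.13; growth vs 1996 (341.00) = 8.54%.
1998: real = 495.0/1.330 = 372.18; growth vs 1997 (370.13) = 0.55%.
1999: real = 546.5/1.332 = 410.29; growth vs 1998 (372.18) = 10.24%.

1999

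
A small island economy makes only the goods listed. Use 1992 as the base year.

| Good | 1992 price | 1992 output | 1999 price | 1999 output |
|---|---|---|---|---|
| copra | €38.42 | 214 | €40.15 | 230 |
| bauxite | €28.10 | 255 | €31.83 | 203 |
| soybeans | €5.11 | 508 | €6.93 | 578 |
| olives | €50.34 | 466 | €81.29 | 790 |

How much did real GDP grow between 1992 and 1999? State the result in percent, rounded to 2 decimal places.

Real GDP 1992 = Nominal GDP 1992 = 38.42·214 + 28.10·255 + 5.11·508 + 50.34·466 = 41441.70.
Real GDP 1999 (at 1992 prices) = 38.42·230 + 28.10·203 + 5.11·578 + 50.34·790 = 57263.08.
Real growth = 57263.08/41441.70 − 1 = 0.3818.

38.18%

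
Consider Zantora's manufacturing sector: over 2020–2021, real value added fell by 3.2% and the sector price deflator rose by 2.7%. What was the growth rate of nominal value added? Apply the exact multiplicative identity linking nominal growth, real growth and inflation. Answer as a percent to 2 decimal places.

(1 + g_nom) = (1 + g_real)(1 + π) = 0.9680 × 1.0270 = 0.99414.

-0.59%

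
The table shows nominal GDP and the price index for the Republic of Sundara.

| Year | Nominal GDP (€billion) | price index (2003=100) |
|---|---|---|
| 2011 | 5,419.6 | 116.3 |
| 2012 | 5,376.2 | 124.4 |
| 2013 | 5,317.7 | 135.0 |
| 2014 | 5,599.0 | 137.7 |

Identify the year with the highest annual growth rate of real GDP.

2012: real = 5376.2/1.244 = 4321.70; growth vs 2011 (4660.02) = -7.26%.
2013: real = 5317.7/1.350 = 3939.04; growth vs 2012 (4321.70) = -8.85%.
2014: real = 5599.0/1.377 = 4066.09; growth vs 2013 (3939.04) = 3.23%.

2014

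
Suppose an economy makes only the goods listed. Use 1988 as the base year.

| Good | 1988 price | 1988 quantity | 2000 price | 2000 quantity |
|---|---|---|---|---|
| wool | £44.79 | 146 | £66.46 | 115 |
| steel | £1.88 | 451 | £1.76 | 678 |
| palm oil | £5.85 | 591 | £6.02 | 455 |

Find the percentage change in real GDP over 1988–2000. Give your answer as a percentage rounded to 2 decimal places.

Real GDP 1988 = Nominal GDP 1988 = 44.79·146 + 1.88·451 + 5.85·591 = 10844.57.
Real GDP 2000 (at 1988 prices) = 44.79·115 + 1.88·678 + 5.85·455 = 9087.24.
Real growth = 9087.24/10844.57 − 1 = -0.1620.

-16.20%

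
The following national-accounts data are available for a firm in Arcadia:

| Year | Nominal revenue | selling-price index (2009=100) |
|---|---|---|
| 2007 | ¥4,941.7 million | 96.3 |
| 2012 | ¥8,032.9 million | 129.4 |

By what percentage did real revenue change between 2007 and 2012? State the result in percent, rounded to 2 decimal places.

20.97%

Real revenue 2007 = 4941.7 / 0.963 = 5131.57.
Real revenue 2012 = 8032.9 / 1.294 = 6207.81.
Real growth = 6207.81 / 5131.57 − 1 = 0.2097.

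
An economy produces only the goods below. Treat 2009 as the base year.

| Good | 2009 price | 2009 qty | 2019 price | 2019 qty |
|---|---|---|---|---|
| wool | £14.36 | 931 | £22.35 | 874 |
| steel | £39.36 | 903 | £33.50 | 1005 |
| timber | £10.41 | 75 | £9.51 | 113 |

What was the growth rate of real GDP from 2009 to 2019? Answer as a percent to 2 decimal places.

Real GDP 2009 = Nominal GDP 2009 = 14.36·931 + 39.36·903 + 10.41·75 = 49691.99.
Real GDP 2019 (at 2009 prices) = 14.36·874 + 39.36·1005 + 10.41·113 = 53283.77.
Real growth = 53283.77/49691.99 − 1 = 0.0723.

7.23%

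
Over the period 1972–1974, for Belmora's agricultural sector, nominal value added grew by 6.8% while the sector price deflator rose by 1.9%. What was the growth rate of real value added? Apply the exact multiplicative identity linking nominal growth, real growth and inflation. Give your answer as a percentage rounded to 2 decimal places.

(1 + g_nom) = (1 + g_real)(1 + π), so g_real = 1.0680 / 1.0190 − 1 = 0.04809.

4.81%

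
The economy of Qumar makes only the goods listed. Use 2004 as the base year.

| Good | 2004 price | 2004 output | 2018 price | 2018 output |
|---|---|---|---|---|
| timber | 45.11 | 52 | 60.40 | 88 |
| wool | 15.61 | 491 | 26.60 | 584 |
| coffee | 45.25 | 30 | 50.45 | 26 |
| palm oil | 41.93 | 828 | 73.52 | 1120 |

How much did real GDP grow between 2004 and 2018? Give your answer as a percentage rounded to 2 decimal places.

Real GDP 2004 = Nominal GDP 2004 = 45.11·52 + 15.61·491 + 45.25·30 + 41.93·828 = 46085.77.
Real GDP 2018 (at 2004 prices) = 45.11·88 + 15.61·584 + 45.25·26 + 41.93·1120 = 61224.02.
Real growth = 61224.02/46085.77 − 1 = 0.3285.

32.85%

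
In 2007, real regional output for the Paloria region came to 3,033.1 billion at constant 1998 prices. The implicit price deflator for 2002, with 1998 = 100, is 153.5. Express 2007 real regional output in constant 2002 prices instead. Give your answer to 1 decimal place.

4,655.8 billion

Real regional output in 2002 prices = Real regional output in 1998 prices × (P_2002/P_1998) = 3033.1 × 1.535 = 4655.81.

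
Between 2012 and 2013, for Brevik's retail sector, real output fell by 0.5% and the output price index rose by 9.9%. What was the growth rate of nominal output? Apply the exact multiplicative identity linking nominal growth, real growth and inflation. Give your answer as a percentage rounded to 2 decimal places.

(1 + g_nom) = (1 + g_real)(1 + π) = 0.9950 × 1.0990 = 1.09351.

9.35%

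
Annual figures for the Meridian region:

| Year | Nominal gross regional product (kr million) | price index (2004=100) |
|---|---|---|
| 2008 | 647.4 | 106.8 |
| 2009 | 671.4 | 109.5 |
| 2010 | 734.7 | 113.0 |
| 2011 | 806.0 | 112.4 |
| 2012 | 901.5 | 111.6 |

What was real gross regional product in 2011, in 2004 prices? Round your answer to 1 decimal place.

Real gross regional product 2011 = 806.0 / 1.124 = 717.08.

kr 717.1 million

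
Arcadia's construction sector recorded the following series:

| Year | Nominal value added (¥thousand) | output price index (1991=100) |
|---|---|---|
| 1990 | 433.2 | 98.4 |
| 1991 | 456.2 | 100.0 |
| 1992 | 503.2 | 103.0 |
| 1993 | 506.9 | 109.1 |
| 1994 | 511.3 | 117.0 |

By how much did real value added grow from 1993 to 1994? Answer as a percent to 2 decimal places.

Real value added 1993 = 506.9/1.091 = 464.62.
Real value added 1994 = 511.3/1.170 = 437.01.
Change = 437.01/464.62 − 1 = -0.0594.

-5.94%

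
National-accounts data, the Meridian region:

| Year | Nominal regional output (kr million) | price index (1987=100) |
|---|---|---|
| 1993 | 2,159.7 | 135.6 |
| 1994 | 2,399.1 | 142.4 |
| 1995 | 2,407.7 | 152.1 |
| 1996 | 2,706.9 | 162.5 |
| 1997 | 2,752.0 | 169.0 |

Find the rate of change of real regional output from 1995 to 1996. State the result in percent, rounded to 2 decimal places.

Real regional output 1995 = 2407.7/1.521 = 1582.97.
Real regional output 1996 = 2706.9/1.625 = 1665.78.
Change = 1665.78/1582.97 − 1 = 0.0523.

5.23%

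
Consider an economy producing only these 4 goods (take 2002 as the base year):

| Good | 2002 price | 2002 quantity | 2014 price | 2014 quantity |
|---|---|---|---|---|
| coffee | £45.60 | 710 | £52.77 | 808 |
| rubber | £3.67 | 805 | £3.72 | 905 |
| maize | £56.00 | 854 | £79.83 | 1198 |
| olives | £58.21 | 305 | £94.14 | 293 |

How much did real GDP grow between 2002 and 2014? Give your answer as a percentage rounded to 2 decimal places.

Real GDP 2002 = Nominal GDP 2002 = 45.60·710 + 3.67·805 + 56.00·854 + 58.21·305 = 100908.40.
Real GDP 2014 (at 2002 prices) = 45.60·808 + 3.67·905 + 56.00·1198 + 58.21·293 = 124309.68.
Real growth = 124309.68/100908.40 − 1 = 0.2319.

23.19%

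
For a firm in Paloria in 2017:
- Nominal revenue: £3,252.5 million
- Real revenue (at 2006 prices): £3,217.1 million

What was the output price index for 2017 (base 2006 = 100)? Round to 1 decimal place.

101.1

output price index = (Nominal / Real) × 100 = 3252.5 / 3217.1 × 100 = 101.10.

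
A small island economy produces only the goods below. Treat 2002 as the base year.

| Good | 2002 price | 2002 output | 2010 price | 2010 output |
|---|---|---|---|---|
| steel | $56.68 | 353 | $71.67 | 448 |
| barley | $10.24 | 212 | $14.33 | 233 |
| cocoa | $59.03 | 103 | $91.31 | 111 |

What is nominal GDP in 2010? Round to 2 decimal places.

Nominal GDP 2010 = Σ (p_2010 × q_2010) = 71.67·448 + 14.33·233 + 91.31·111 = 45582.46.

$45582.46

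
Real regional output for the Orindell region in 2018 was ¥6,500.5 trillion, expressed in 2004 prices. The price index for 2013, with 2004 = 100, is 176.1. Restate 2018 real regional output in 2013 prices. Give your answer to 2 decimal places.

Real regional output in 2013 prices = Real regional output in 2004 prices × (P_2013/P_2004) = 6500.5 × 1.761 = 11447.38.

¥11,447.38 trillion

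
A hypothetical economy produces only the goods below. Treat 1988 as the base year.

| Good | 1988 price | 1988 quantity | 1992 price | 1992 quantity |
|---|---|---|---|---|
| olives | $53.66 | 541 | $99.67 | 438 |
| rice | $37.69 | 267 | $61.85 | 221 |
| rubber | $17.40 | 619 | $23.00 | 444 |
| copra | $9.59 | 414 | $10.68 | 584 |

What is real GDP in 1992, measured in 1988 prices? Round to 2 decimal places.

Real GDP 1992 = Σ (p_1988 × q_1992) = 53.66·438 + 37.69·221 + 17.40·444 + 9.59·584 = 45158.73.

$45158.73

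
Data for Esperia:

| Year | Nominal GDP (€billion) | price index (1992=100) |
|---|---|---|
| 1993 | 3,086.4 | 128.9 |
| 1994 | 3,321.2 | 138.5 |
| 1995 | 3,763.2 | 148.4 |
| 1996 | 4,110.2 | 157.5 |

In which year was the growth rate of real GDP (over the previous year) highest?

1995

1994: real = 3321.2/1.385 = 2397.98; growth vs 1993 (2394.41) = 0.15%.
1995: real = 3763.2/1.484 = 2535.85; growth vs 1994 (2397.98) = 5.75%.
1996: real = 4110.2/1.575 = 2609.65; growth vs 1995 (2535.85) = 2.91%.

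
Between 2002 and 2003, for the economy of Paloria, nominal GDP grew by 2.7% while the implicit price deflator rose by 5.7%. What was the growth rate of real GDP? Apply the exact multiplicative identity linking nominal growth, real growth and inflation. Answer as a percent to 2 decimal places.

-2.84%

(1 + g_nom) = (1 + g_real)(1 + π), so g_real = 1.0270 / 1.0570 − 1 = -0.02838.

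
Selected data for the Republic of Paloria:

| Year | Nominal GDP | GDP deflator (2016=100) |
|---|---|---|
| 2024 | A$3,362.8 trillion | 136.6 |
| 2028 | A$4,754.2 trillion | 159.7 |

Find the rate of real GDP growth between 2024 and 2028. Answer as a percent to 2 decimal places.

Deflate each year: 2024 → 3362.8/1.366 = 2461.79; 2028 → 4754.2/1.597 = 2976.96.
So real GDP changed by 2976.96/2461.79 − 1 = 0.2093, i.e. 20.93%.

20.93%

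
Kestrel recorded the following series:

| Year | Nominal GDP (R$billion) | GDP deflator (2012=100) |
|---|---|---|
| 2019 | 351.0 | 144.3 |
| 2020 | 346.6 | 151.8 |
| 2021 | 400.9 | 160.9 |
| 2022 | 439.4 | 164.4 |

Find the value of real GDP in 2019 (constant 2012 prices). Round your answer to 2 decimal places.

Real GDP 2019 = 351.0 / 1.443 = 243.24.

R$243.24 billion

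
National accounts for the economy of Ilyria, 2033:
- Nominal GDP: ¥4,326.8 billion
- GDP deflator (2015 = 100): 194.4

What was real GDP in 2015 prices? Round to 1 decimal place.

¥2,225.7 billion

Real GDP = Nominal / (GDP deflator/100) = 4326.8 / 1.944 = 2225.72.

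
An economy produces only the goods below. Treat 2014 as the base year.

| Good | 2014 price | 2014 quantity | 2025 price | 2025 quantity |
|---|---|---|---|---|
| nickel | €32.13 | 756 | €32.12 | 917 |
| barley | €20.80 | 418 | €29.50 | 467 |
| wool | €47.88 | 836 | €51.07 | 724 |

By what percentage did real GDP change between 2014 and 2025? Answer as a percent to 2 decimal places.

1.14%

Real GDP 2014 = Nominal GDP 2014 = 32.13·756 + 20.80·418 + 47.88·836 = 73012.36.
Real GDP 2025 (at 2014 prices) = 32.13·917 + 20.80·467 + 47.88·724 = 73841.93.
Real growth = 73841.93/73012.36 − 1 = 0.0114.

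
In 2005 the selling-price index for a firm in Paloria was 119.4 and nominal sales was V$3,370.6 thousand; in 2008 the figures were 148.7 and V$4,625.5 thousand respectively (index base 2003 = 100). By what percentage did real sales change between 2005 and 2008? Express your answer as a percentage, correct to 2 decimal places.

Deflate each year: 2005 → 3370.6/1.194 = 2822.95; 2008 → 4625.5/1.487 = 3110.63.
So real sales changed by 3110.63/2822.95 − 1 = 0.1019, i.e. 10.19%.

10.19%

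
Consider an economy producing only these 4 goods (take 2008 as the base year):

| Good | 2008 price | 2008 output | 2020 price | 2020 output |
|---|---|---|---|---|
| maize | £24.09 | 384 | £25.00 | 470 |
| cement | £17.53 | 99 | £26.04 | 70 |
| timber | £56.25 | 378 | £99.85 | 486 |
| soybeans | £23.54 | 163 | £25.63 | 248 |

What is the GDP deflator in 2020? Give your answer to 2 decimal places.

149.71

Nominal GDP 2020 = 25.00·470 + 26.04·70 + 99.85·486 + 25.63·248 = 68456.14.
Real GDP 2020 (at 2008 prices) = 24.09·470 + 17.53·70 + 56.25·486 + 23.54·248 = 45724.82.
Deflator = Nominal/Real × 100 = 68456.14/45724.82 × 100 = 149.713.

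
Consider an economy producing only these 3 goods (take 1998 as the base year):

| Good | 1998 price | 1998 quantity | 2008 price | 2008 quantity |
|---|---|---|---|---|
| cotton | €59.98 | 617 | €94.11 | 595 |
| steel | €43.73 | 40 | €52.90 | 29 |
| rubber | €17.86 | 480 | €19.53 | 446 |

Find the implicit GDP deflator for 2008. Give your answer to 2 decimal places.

Nominal GDP 2008 = 94.11·595 + 52.90·29 + 19.53·446 = 66239.93.
Real GDP 2008 (at 1998 prices) = 59.98·595 + 43.73·29 + 17.86·446 = 44921.83.
Deflator = Nominal/Real × 100 = 66239.93/44921.83 × 100 = 147.456.

147.46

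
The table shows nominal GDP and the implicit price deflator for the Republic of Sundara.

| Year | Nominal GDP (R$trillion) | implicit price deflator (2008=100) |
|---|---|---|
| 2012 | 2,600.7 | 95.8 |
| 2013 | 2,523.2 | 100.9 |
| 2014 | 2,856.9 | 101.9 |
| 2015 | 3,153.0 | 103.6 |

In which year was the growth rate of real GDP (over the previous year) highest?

2013: real = 2523.2/1.009 = 2500.69; growth vs 2012 (2714.72) = -7.88%.
2014: real = 2856.9/1.019 = 2803.63; growth vs 2013 (2500.69) = 12.11%.
2015: real = 3153.0/1.036 = 3043.44; growth vs 2014 (2803.63) = 8.55%.

2014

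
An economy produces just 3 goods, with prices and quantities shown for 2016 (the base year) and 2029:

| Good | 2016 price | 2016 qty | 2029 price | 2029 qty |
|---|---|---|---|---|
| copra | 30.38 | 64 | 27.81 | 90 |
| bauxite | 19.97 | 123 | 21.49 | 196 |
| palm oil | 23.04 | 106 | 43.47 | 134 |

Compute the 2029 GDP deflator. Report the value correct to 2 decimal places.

Nominal GDP 2029 = 27.81·90 + 21.49·196 + 43.47·134 = 12539.92.
Real GDP 2029 (at 2016 prices) = 30.38·90 + 19.97·196 + 23.04·134 = 9735.68.
Deflator = Nominal/Real × 100 = 12539.92/9735.68 × 100 = 128.804.

128.80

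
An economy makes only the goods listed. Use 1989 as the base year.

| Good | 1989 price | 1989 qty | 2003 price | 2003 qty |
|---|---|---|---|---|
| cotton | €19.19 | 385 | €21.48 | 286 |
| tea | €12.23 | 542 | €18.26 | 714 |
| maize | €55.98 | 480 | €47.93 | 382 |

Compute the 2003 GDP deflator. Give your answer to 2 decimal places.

Nominal GDP 2003 = 21.48·286 + 18.26·714 + 47.93·382 = 37490.18.
Real GDP 2003 (at 1989 prices) = 19.19·286 + 12.23·714 + 55.98·382 = 35604.92.
Deflator = Nominal/Real × 100 = 37490.18/35604.92 × 100 = 105.295.

105.29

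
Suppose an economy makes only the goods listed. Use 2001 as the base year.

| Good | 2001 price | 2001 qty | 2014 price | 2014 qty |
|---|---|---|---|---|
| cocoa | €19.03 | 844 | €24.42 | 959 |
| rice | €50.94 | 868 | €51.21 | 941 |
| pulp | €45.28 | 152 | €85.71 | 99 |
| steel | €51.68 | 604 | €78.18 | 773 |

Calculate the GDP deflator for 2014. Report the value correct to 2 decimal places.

127.04

Nominal GDP 2014 = 24.42·959 + 51.21·941 + 85.71·99 + 78.18·773 = 140525.82.
Real GDP 2014 (at 2001 prices) = 19.03·959 + 50.94·941 + 45.28·99 + 51.68·773 = 110615.67.
Deflator = Nominal/Real × 100 = 140525.82/110615.67 × 100 = 127.040.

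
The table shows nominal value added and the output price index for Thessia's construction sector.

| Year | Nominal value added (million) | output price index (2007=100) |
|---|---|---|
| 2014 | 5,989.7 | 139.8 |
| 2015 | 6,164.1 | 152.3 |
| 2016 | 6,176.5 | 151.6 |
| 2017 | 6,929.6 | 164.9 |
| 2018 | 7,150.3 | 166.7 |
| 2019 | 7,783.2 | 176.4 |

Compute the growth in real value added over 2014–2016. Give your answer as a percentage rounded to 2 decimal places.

Real value added 2014 = 5989.7/1.398 = 4284.48.
Real value added 2016 = 6176.5/1.516 = 4074.21.
Change = 4074.21/4284.48 − 1 = -0.0491.

-4.91%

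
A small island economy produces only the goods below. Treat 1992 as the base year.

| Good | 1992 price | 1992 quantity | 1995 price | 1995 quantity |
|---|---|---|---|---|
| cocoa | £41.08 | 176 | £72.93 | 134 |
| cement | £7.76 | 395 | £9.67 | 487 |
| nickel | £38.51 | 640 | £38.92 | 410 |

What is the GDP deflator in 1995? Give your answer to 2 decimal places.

Nominal GDP 1995 = 72.93·134 + 9.67·487 + 38.92·410 = 30439.11.
Real GDP 1995 (at 1992 prices) = 41.08·134 + 7.76·487 + 38.51·410 = 25072.94.
Deflator = Nominal/Real × 100 = 30439.11/25072.94 × 100 = 121.402.

121.40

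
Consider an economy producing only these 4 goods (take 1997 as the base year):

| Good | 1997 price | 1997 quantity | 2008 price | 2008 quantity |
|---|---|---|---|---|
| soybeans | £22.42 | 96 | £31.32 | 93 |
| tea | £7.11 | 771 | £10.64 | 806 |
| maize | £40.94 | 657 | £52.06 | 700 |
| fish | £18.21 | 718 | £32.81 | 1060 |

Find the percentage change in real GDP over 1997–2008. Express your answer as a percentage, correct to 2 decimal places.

Real GDP 1997 = Nominal GDP 1997 = 22.42·96 + 7.11·771 + 40.94·657 + 18.21·718 = 47606.49.
Real GDP 2008 (at 1997 prices) = 22.42·93 + 7.11·806 + 40.94·700 + 18.21·1060 = 55776.32.
Real growth = 55776.32/47606.49 − 1 = 0.1716.

17.16%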